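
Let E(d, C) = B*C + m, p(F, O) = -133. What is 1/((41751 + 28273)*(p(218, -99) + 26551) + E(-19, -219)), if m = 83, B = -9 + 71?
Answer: 1/1849880537 ≈ 5.4058e-10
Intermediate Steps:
B = 62
E(d, C) = 83 + 62*C (E(d, C) = 62*C + 83 = 83 + 62*C)
1/((41751 + 28273)*(p(218, -99) + 26551) + E(-19, -219)) = 1/((41751 + 28273)*(-133 + 26551) + (83 + 62*(-219))) = 1/(70024*26418 + (83 - 13578)) = 1/(1849894032 - 13495) = 1/1849880537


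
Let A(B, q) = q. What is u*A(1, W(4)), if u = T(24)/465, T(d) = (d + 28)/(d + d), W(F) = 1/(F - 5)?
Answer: -13/5580 ≈ -0.0023297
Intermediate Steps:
W(F) = 1/(-5 + F)
T(d) = (28 + d)/(2*d) (T(d) = (28 + d)/((2*d)) = (28 + d)*(1/(2*d)) = (28 + d)/(2*d))
u = 13/5580 (u = ((½)*(28 + 24)/24)/465 = ((½)*(1/24)*52)*(1/465) = (13/12)*(1/465) = 13/5580 ≈ 0.0023297)
u*A(1, W(4)) = 13/(5580*(-5 + 4)) = (13/5580)/(-1) = (13/5580)*(-1) = -13/5580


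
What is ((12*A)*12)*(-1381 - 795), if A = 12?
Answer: -3760128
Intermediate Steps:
((12*A)*12)*(-1381 - 795) = ((12*12)*12)*(-1381 - 795) = (144*12)*(-2176) = 1728*(-2176) = -3760128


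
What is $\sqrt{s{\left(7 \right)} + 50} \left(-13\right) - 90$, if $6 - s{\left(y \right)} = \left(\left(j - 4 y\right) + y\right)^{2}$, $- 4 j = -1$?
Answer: $-90 - \frac{13 i \sqrt{5993}}{4} \approx -90.0 - 251.6 i$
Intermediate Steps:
$j = \frac{1}{4}$ ($j = \left(- \frac{1}{4}\right) \left(-1\right) = \frac{1}{4} \approx 0.25$)
$s{\left(y \right)} = 6 - \left(\frac{1}{4} - 3 y\right)^{2}$ ($s{\left(y \right)} = 6 - \left(\left(\frac{1}{4} - 4 y\right) + y\right)^{2} = 6 - \left(\frac{1}{4} - 3 y\right)^{2}$)
$\sqrt{s{\left(7 \right)} + 50} \left(-13\right) - 90 = \sqrt{\left(6 - \frac{\left(-1 + 12 \cdot 7\right)^{2}}{16}\right) + 50} \left(-13\right) - 90 = \sqrt{\left(6 - \frac{\left(-1 + 84\right)^{2}}{16}\right) + 50} \left(-13\right) - 90 = \sqrt{\left(6 - \frac{83^{2}}{16}\right) + 50} \left(-13\right) - 90 = \sqrt{\left(6 - \frac{6889}{16}\right) + 50} \left(-13\right) - 90 = \sqrt{- \frac{6793}{16} + 50} \left(-13\right) - 90 = \sqrt{- \frac{5993}{16}} \left(-13\right) - 90 = \frac{i \sqrt{5993}}{4} \left(-13\right) - 90 = - \frac{13 i \sqrt{5993}}{4} - 90 = -90 - \frac{13 i \sqrt{5993}}{4}$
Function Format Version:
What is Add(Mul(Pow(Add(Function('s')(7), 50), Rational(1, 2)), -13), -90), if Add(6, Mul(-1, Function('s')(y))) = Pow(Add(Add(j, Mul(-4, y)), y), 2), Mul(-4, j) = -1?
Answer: Add(-90, Mul(Rational(-13, 4), I, Pow(5993, Rational(1, 2)))) ≈ Add(-90.000, Mul(-251.60, I))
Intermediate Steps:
j = Rational(1, 4) (j = Mul(Rational(-1, 4), -1) = Rational(1, 4) ≈ 0.25000)
Function('s')(y) = Add(6, Mul(-1, Pow(Add(Rational(1, 4), Mul(-3, y)), 2))) (Function('s')(y) = Add(6, Mul(-1, Pow(Add(Add(Rational(1, 4), Mul(-4, y)), y), 2))) = Add(6, Mul(-1, Pow(Add(Rational(1, 4), Mul(-3, y)), 2))))
Add(Mul(Pow(Add(Function('s')(7), 50), Rational(1, 2)), -13), -90) = Add(Mul(Pow(Add(Add(6, Mul(Rational(-1, 16), Pow(Add(-1, Mul(12, 7)), 2))), 50), Rational(1, 2)), -13), -90) = Add(Mul(Pow(Add(Add(6, Mul(Rational(-1, 16), Pow(Add(-1, 84), 2))), 50), Rational(1, 2)), -13), -90) = Add(Mul(Pow(Add(Add(6, Mul(Rational(-1, 16), Pow(83, 2))), 50), Rational(1, 2)), -13), -90) = Add(Mul(Pow(Add(Add(6, Mul(Rational(-1, 16), 6889)), 50), Rational(1, 2)), -13), -90) = Add(Mul(Pow(Add(Add(6, Rational(-6889, 16)), 50), Rational(1, 2)), -13), -90) = Add(Mul(Pow(Add(Rational(-6793, 16), 50), Rational(1, 2)), -13), -90) = Add(Mul(Pow(Rational(-5993, 16), Rational(1, 2)), -13), -90) = Add(Mul(Mul(Rational(1, 4), I, Pow(5993, Rational(1, 2))), -13), -90) = Add(Mul(Rational(-13, 4), I, Pow(5993, Rational(1, 2))), -90) = Add(-90, Mul(Rational(-13, 4), I, Pow(5993, Rational(1, 2))))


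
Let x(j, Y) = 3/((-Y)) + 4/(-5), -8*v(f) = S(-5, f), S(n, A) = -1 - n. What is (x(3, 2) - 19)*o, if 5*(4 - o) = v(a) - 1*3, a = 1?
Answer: -10011/100 ≈ -100.11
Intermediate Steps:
v(f) = -½ (v(f) = -(-1 - 1*(-5))/8 = -(-1 + 5)/8 = -⅛*4 = -½)
x(j, Y) = -⅘ - 3/Y (x(j, Y) = 3*(-1/Y) + 4*(-⅕) = -3/Y - ⅘ = -⅘ - 3/Y)
o = 47/10 (o = 4 - (-½ - 1*3)/5 = 4 - (-½ - 3)/5 = 4 - ⅕*(-7/2) = 4 + 7/10 = 47/10 ≈ 4.7000)
(x(3, 2) - 19)*o = ((-⅘ - 3/2) - 19)*(47/10) = (-23/10 - 19)*(47/10) = -213/10*47/10 = -10011/100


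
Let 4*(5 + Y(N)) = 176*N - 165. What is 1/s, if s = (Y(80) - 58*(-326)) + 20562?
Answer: 4/171775 ≈ 2.3286e-5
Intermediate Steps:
Y(N) = -185/4 + 44*N (Y(N) = -5 + (176*N - 165)/4 = -5 + (-165 + 176*N)/4 = -5 + (-165/4 + 44*N) = -185/4 + 44*N)
s = 171775/4 (s = ((-185/4 + 44*80) - 58*(-326)) + 20562 = ((-185/4 + 3520) + 18908) + 20562 = (13895/4 + 18908) + 20562 = 89527/4 + 20562 = 171775/4 ≈ 42944.)
1/s = 1/(171775/4) = 4/171775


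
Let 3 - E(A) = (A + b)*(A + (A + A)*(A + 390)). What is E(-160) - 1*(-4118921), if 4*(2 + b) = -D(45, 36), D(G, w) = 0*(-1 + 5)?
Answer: -7830196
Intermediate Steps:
D(G, w) = 0 (D(G, w) = 0*4 = 0)
b = -2 (b = -2 + (-1*0)/4 = -2 + (¼)*0 = -2 + 0 = -2)
E(A) = 3 - (-2 + A)*(A + 2*A*(390 + A)) (E(A) = 3 - (A - 2)*(A + (A + A)*(A + 390)) = 3 - (-2 + A)*(A + (2*A)*(390 + A)) = 3 - (-2 + A)*(A + 2*A*(390 + A)))
E(-160) - 1*(-4118921) = (3 - 777*(-160)² - 2*(-160)³ + 1562*(-160)) - 1*(-4118921) = (3 - 777*25600 - 2*(-4096000) - 249920) + 4118921 = (3 - 19891200 + 8192000 - 249920) + 4118921 = -11949117 + 4118921 = -7830196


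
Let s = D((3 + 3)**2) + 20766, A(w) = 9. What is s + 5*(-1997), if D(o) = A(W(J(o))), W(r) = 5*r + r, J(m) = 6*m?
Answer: 10790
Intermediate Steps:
W(r) = 6*r
D(o) = 9
s = 20775 (s = 9 + 20766 = 20775)
s + 5*(-1997) = 20775 + 5*(-1997) = 20775 - 9985 = 10790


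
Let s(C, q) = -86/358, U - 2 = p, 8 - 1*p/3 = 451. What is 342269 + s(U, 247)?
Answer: 61266108/179 ≈ 3.4227e+5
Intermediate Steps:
p = -1329 (p = 24 - 3*451 = 24 - 1353 = -1329)
U = -1327 (U = 2 - 1329 = -1327)
s(C, q) = -43/179 (s(C, q) = -86*1/358 = -43/179)
342269 + s(U, 247) = 342269 - 43/179 = 61266108/179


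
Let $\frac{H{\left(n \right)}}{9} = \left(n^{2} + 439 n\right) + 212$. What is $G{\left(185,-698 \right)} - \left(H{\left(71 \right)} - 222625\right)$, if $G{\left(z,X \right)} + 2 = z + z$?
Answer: $-104805$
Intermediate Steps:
$H{\left(n \right)} = 1908 + 9 n^{2} + 3951 n$ ($H{\left(n \right)} = 9 \left(\left(n^{2} + 439 n\right) + 212\right) = 9 \left(212 + n^{2} + 439 n\right) = 1908 + 9 n^{2} + 3951 n$)
$G{\left(z,X \right)} = -2 + 2 z$ ($G{\left(z,X \right)} = -2 + \left(z + z\right) = -2 + 2 z$)
$G{\left(185,-698 \right)} - \left(H{\left(71 \right)} - 222625\right) = \left(-2 + 2 \cdot 185\right) - \left(\left(1908 + 9 \cdot 71^{2} + 3951 \cdot 71\right) - 222625\right) = \left(-2 + 370\right) - \left(\left(1908 + 9 \cdot 5041 + 280521\right) - 222625\right) = 368 - \left(\left(1908 + 45369 + 280521\right) - 222625\right) = 368 - \left(327798 - 222625\right) = 368 - 105173 = -104805$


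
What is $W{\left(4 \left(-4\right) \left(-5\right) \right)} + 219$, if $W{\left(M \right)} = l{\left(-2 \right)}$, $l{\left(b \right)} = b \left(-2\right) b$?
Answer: $211$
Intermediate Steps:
$l{\left(b \right)} = - 2 b^{2}$ ($l{\left(b \right)} = - 2 b b = - 2 b^{2}$)
$W{\left(M \right)} = -8$ ($W{\left(M \right)} = - 2 \left(-2\right)^{2} = \left(-2\right) 4 = -8$)
$W{\left(4 \left(-4\right) \left(-5\right) \right)} + 219 = -8 + 219 = 211$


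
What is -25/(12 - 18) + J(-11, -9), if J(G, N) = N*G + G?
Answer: 553/6 ≈ 92.167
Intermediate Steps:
J(G, N) = G + G*N (J(G, N) = G*N + G = G + G*N)
-25/(12 - 18) + J(-11, -9) = -25/(12 - 18) - 11*(1 - 9) = -25/(-6) - 11*(-8) = -⅙*(-25) + 88 = 25/6 + 88 = 553/6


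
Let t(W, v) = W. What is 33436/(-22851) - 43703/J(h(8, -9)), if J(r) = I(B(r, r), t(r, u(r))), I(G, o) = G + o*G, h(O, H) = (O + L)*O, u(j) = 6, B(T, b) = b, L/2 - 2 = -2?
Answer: -1137751013/95060160 ≈ -11.969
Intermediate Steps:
L = 0 (L = 4 + 2*(-2) = 4 - 4 = 0)
h(O, H) = O² (h(O, H) = (O + 0)*O = O*O = O²)
I(G, o) = G + G*o
J(r) = r*(1 + r)
33436/(-22851) - 43703/J(h(8, -9)) = 33436/(-22851) - 43703*1/(64*(1 + 8²)) = 33436*(-1/22851) - 43703*1/(64*(1 + 64)) = -33436/22851 - 43703/(64*65) = -33436/22851 - 43703/4160 = -1137751013/95060160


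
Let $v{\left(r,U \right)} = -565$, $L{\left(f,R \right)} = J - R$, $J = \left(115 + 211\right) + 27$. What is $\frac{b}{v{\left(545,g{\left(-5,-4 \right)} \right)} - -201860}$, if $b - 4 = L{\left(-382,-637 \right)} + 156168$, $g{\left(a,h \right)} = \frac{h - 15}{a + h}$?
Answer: $\frac{157162}{201295} \approx 0.78075$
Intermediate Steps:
$g{\left(a,h \right)} = \frac{-15 + h}{a + h}$
$J = 353$ ($J = 326 + 27 = 353$)
$L{\left(f,R \right)} = 353 - R$
$b = 157162$ ($b = 4 + \left(\left(353 - -637\right) + 156168\right) = 4 + \left(\left(353 + 637\right) + 156168\right) = 4 + \left(990 + 156168\right) = 4 + 157158 = 157162$)
$\frac{b}{v{\left(545,g{\left(-5,-4 \right)} \right)} - -201860} = \frac{157162}{-565 - -201860} = \frac{157162}{-565 + 201860} = \frac{157162}{201295}$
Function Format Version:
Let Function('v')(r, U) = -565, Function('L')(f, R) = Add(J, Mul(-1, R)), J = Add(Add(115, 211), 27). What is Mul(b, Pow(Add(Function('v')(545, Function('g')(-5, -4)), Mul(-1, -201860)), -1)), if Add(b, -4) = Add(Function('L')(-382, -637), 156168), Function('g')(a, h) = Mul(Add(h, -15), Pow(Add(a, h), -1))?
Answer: Rational(157162, 201295) ≈ 0.78075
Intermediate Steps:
Function('g')(a, h) = Mul(Pow(Add(a, h), -1), Add(-15, h)) (Function('g')(a, h) = Mul(Add(-15, h), Pow(Add(a, h), -1)) = Mul(Pow(Add(a, h), -1), Add(-15, h)))
J = 353 (J = Add(326, 27) = 353)
Function('L')(f, R) = Add(353, Mul(-1, R))
b = 157162 (b = Add(4, Add(Add(353, Mul(-1, -637)), 156168)) = Add(4, Add(Add(353, 637), 156168)) = Add(4, Add(990, 156168)) = Add(4, 157158) = 157162)
Mul(b, Pow(Add(Function('v')(545, Function('g')(-5, -4)), Mul(-1, -201860)), -1)) = Mul(157162, Pow(Add(-565, Mul(-1, -201860)), -1)) = Mul(157162, Pow(Add(-565, 201860), -1)) = Mul(157162, Pow(201295, -1)) = Mul(157162, Rational(1, 201295)) = Rational(157162, 201295)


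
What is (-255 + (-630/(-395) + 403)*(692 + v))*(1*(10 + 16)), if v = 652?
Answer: 1116391302/79 ≈ 1.4132e+7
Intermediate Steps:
(-255 + (-630/(-395) + 403)*(692 + v))*(1*(10 + 16)) = (-255 + (-630/(-395) + 403)*(692 + 652))*(1*(10 + 16)) = (-255 + (-630*(-1/395) + 403)*1344)*(1*26) = (-255 + (126/79 + 403)*1344)*26 = (-255 + (31963/79)*1344)*26 = (-255 + 42958272/79)*26 = (42938127/79)*26 = 1116391302/79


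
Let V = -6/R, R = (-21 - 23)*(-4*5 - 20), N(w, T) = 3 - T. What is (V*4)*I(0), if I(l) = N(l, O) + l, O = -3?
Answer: -9/110 ≈ -0.081818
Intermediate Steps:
I(l) = 6 + l (I(l) = (3 - 1*(-3)) + l = (3 + 3) + l = 6 + l)
R = 1760 (R = -44*(-20 - 20) = -44*(-40) = 1760)
V = -3/880 (V = -6/1760 = -6*1/1760 = -3/880 ≈ -0.0034091)
(V*4)*I(0) = (-3/880*4)*(6 + 0) = -3/220*6 = -9/110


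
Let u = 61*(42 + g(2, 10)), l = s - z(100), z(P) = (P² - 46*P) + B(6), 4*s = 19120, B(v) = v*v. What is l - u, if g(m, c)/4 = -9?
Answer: -1022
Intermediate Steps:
g(m, c) = -36 (g(m, c) = 4*(-9) = -36)
B(v) = v²
s = 4780 (s = (¼)*19120 = 4780)
z(P) = 36 + P² - 46*P (z(P) = (P² - 46*P) + 6² = (P² - 46*P) + 36 = 36 + P² - 46*P)
l = -656 (l = 4780 - (36 + 100² - 46*100) = 4780 - (36 + 10000 - 4600) = 4780 - 1*5436 = 4780 - 5436 = -656)
u = 366 (u = 61*(42 - 36) = 61*6 = 366)
l - u = -656 - 1*366 = -656 - 366 = -1022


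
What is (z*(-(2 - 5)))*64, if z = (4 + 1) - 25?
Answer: -3840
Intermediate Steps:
z = -20 (z = 5 - 25 = -20)
(z*(-(2 - 5)))*64 = -(-20)*(2 - 5)*64 = -(-20)*(-3)*64 = -20*3*64 = -60*64 = -3840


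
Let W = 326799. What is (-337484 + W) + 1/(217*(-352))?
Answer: -816163041/76384 ≈ -10685.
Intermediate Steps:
(-337484 + W) + 1/(217*(-352)) = (-337484 + 326799) + 1/(217*(-352)) = -10685 + 1/(-76384) = -10685 - 1/76384 = -816163041/76384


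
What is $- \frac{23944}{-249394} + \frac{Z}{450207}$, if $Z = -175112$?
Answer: $- \frac{16446062860}{56139462279} \approx -0.29295$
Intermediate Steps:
$- \frac{23944}{-249394} + \frac{Z}{450207} = - \frac{23944}{-249394} - \frac{175112}{450207} = \left(-23944\right) \left(- \frac{1}{249394}\right) - \frac{175112}{450207} = \frac{11972}{124697} - \frac{175112}{450207} = - \frac{16446062860}{56139462279}$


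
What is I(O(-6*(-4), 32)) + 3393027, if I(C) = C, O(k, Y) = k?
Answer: 3393051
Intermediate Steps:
I(O(-6*(-4), 32)) + 3393027 = -6*(-4) + 3393027 = 24 + 3393027 = 3393051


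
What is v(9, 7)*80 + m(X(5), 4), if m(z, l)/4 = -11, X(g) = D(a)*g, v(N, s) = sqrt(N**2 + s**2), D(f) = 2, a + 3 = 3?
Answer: -44 + 80*sqrt(130) ≈ 868.14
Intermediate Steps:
a = 0 (a = -3 + 3 = 0)
X(g) = 2*g
m(z, l) = -44 (m(z, l) = 4*(-11) = -44)
v(9, 7)*80 + m(X(5), 4) = sqrt(9**2 + 7**2)*80 - 44 = sqrt(81 + 49)*80 - 44 = sqrt(130)*80 - 44 = 80*sqrt(130) - 44 = -44 + 80*sqrt(130)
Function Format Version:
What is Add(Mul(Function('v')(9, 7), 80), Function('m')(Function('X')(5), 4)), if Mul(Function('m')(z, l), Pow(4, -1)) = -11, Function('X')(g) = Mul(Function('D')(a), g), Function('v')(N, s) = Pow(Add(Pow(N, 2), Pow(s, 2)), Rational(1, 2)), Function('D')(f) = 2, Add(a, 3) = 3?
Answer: Add(-44, Mul(80, Pow(130, Rational(1, 2)))) ≈ 868.14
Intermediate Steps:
a = 0 (a = Add(-3, 3) = 0)
Function('X')(g) = Mul(2, g)
Function('m')(z, l) = -44 (Function('m')(z, l) = Mul(4, -11) = -44)
Add(Mul(Function('v')(9, 7), 80), Function('m')(Function('X')(5), 4)) = Add(Mul(Pow(Add(Pow(9, 2), Pow(7, 2)), Rational(1, 2)), 80), -44) = Add(Mul(Pow(Add(81, 49), Rational(1, 2)), 80), -44) = Add(Mul(Pow(130, Rational(1, 2)), 80), -44) = Add(Mul(80, Pow(130, Rational(1, 2))), -44) = Add(-44, Mul(80, Pow(130, Rational(1, 2))))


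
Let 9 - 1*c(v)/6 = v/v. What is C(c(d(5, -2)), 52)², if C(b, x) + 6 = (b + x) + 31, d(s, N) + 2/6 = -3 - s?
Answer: 15625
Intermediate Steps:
d(s, N) = -10/3 - s (d(s, N) = -⅓ + (-3 - s) = -10/3 - s)
c(v) = 48 (c(v) = 54 - 6*v/v = 54 - 6*1 = 54 - 6 = 48)
C(b, x) = 25 + b + x (C(b, x) = -6 + ((b + x) + 31) = -6 + (31 + b + x) = 25 + b + x)
C(c(d(5, -2)), 52)² = (25 + 48 + 52)² = 125² = 15625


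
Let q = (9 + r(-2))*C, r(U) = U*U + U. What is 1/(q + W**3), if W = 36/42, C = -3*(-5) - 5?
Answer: 343/37946 ≈ 0.0090392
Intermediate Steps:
r(U) = U + U**2 (r(U) = U**2 + U = U + U**2)
C = 10 (C = 15 - 5 = 10)
W = 6/7 (W = 36*(1/42) = 6/7 ≈ 0.85714)
q = 110 (q = (9 - 2*(1 - 2))*10 = (9 - 2*(-1))*10 = (9 + 2)*10 = 11*10 = 110)
1/(q + W**3) = 1/(110 + (6/7)**3) = 1/(110 + 216/343) = 1/(37946/343) = 343/37946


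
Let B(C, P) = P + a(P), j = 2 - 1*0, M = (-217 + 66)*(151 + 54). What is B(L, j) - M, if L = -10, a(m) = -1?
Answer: 30956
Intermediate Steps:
M = -30955 (M = -151*205 = -30955)
j = 2 (j = 2 + 0 = 2)
B(C, P) = -1 + P (B(C, P) = P - 1 = -1 + P)
B(L, j) - M = (-1 + 2) - 1*(-30955) = 1 + 30955 = 30956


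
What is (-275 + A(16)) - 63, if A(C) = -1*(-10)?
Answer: -328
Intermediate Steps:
A(C) = 10
(-275 + A(16)) - 63 = (-275 + 10) - 63 = -265 - 63 = -328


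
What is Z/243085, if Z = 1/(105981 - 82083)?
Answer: 1/5809245330 ≈ 1.7214e-10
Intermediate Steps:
Z = 1/23898 ≈ 4.1844e-5
Z/243085 = (1/23898)/243085 = (1/23898)*(1/243085) = 1/5809245330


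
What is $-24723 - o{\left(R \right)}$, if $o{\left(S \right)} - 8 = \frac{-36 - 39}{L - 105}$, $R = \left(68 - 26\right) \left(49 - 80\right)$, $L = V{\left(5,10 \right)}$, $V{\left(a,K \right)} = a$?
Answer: $- \frac{98927}{4} \approx -24732.0$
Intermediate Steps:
$L = 5$
$R = -1302$ ($R = 42 \left(-31\right) = -1302$)
$o{\left(S \right)} = \frac{35}{4}$ ($o{\left(S \right)} = 8 + \frac{-36 - 39}{5 - 105} = 8 - \frac{75}{-100} = 8 - - \frac{3}{4} = 8 + \frac{3}{4} = \frac{35}{4}$)
$-24723 - o{\left(R \right)} = -24723 - \frac{35}{4} = - \frac{98927}{4}$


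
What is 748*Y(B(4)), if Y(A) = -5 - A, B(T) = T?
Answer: -6732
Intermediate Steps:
748*Y(B(4)) = 748*(-5 - 1*4) = 748*(-5 - 4) = 748*(-9) = -6732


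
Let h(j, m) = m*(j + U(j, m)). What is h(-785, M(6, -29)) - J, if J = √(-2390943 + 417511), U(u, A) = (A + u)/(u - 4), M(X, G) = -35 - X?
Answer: 25360099/789 - 2*I*√493358 ≈ 32142.0 - 1404.8*I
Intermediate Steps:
U(u, A) = (A + u)/(-4 + u)
h(j, m) = m*(j + (j + m)/(-4 + j)) (h(j, m) = m*(j + (m + j)/(-4 + j)) = m*(j + (j + m)/(-4 + j)))
J = 2*I*√493358 (J = √(-1973432) = 2*I*√493358 ≈ 1404.8*I)
h(-785, M(6, -29)) - J = (-35 - 1*6)*(-785 + (-35 - 1*6) - 785*(-4 - 785))/(-4 - 785) - 2*I*√493358 = (-35 - 6)*(-785 + (-35 - 6) - 785*(-789))/(-789) - 2*I*√493358 = -41*(-1/789)*(-785 - 41 + 619365) - 2*I*√493358 = -41*(-1/789)*618539 - 2*I*√493358 = 25360099/789 - 2*I*√493358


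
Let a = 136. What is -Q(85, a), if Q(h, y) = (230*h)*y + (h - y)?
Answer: -2658749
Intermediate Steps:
Q(h, y) = h - y + 230*h*y (Q(h, y) = 230*h*y + (h - y) = h - y + 230*h*y)
-Q(85, a) = -(85 - 1*136 + 230*85*136) = -(85 - 136 + 2658800) = -1*2658749 = -2658749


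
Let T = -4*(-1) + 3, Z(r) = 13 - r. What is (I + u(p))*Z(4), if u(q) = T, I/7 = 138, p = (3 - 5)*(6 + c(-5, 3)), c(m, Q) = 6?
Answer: 8757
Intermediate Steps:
p = -24 (p = (3 - 5)*(6 + 6) = -2*12 = -24)
I = 966 (I = 7*138 = 966)
T = 7 (T = 4 + 3 = 7)
u(q) = 7
(I + u(p))*Z(4) = (966 + 7)*(13 - 1*4) = 973*(13 - 4) = 973*9 = 8757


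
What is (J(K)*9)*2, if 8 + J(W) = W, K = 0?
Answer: -144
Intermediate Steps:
J(W) = -8 + W
(J(K)*9)*2 = ((-8 + 0)*9)*2 = -8*9*2 = -72*2 = -144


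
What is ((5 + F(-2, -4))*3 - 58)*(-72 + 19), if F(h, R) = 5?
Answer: 1484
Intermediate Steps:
((5 + F(-2, -4))*3 - 58)*(-72 + 19) = ((5 + 5)*3 - 58)*(-72 + 19) = (10*3 - 58)*(-53) = (30 - 58)*(-53) = -28*(-53) = 1484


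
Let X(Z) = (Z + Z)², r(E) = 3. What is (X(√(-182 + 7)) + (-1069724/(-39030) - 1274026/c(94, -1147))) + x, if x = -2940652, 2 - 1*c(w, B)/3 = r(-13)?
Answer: -49112410288/19515 ≈ -2.5166e+6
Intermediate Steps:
c(w, B) = -3 (c(w, B) = 6 - 3*3 = 6 - 9 = -3)
X(Z) = 4*Z² (X(Z) = (2*Z)² = 4*Z²)
(X(√(-182 + 7)) + (-1069724/(-39030) - 1274026/c(94, -1147))) + x = (4*(√(-182 + 7))² + (-1069724/(-39030) - 1274026/(-3))) - 2940652 = (4*(√(-175))² + (-1069724*(-1/39030) - 1274026*(-⅓))) - 2940652 = (4*(5*I*√7)² + (534862/19515 + 1274026/3)) - 2940652 = (4*(-175) + 8288073992/19515) - 2940652 = (-700 + 8288073992/19515) - 2940652 = 8274413492/19515 - 2940652 = -49112410288/19515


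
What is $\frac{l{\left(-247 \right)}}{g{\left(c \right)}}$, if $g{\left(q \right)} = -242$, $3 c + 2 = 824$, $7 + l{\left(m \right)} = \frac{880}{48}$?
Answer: $- \frac{17}{363} \approx -0.046832$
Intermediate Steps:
$l{\left(m \right)} = \frac{34}{3}$ ($l{\left(m \right)} = -7 + \frac{880}{48} = -7 + 880 \cdot \frac{1}{48} = -7 + \frac{55}{3} = \frac{34}{3}$)
$c = 274$ ($c = - \frac{2}{3} + \frac{1}{3} \cdot 824 = - \frac{2}{3} + \frac{824}{3} = 274$)
$\frac{l{\left(-247 \right)}}{g{\left(c \right)}} = \frac{34}{3 \left(-242\right)} = \frac{34}{3} \left(- \frac{1}{242}\right) = - \frac{17}{363}$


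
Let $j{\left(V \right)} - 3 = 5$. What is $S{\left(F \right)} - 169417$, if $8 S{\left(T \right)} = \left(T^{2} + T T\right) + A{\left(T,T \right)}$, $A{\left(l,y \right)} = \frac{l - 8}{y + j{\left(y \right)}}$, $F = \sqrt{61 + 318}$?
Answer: $- \frac{426691627}{2520} - \frac{2 \sqrt{379}}{315} \approx -1.6932 \cdot 10^{5}$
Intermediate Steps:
$j{\left(V \right)} = 8$ ($j{\left(V \right)} = 3 + 5 = 8$)
$F = \sqrt{379} \approx 19.468$
$A{\left(l,y \right)} = \frac{-8 + l}{8 + y}$ ($A{\left(l,y \right)} = \frac{l - 8}{y + 8} = \frac{-8 + l}{8 + y}$)
$S{\left(T \right)} = \frac{T^{2}}{4} + \frac{-8 + T}{8 \left(8 + T\right)}$ ($S{\left(T \right)} = \frac{\left(T^{2} + T T\right) + \frac{-8 + T}{8 + T}}{8} = \frac{\left(T^{2} + T^{2}\right) + \frac{-8 + T}{8 + T}}{8} = \frac{2 T^{2} + \frac{-8 + T}{8 + T}}{8} = \frac{T^{2}}{4} + \frac{-8 + T}{8 \left(8 + T\right)}$)
$S{\left(F \right)} - 169417 = \frac{-8 + \sqrt{379} + 2 \left(\sqrt{379}\right)^{2} \left(8 + \sqrt{379}\right)}{8 \left(8 + \sqrt{379}\right)} - 169417 = \frac{-8 + \sqrt{379} + 2 \cdot 379 \left(8 + \sqrt{379}\right)}{8 \left(8 + \sqrt{379}\right)} - 169417 = \frac{-8 + \sqrt{379} + \left(6064 + 758 \sqrt{379}\right)}{8 \left(8 + \sqrt{379}\right)} - 169417 = \frac{6056 + 759 \sqrt{379}}{8 \left(8 + \sqrt{379}\right)} - 169417 = -169417 + \frac{6056 + 759 \sqrt{379}}{8 \left(8 + \sqrt{379}\right)}$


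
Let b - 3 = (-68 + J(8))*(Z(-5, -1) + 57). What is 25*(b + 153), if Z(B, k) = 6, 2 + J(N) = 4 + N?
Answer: -87450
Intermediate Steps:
J(N) = 2 + N (J(N) = -2 + (4 + N) = 2 + N)
b = -3651 (b = 3 + (-68 + (2 + 8))*(6 + 57) = 3 + (-68 + 10)*63 = 3 - 58*63 = 3 - 3654 = -3651)
25*(b + 153) = 25*(-3651 + 153) = 25*(-3498) = -87450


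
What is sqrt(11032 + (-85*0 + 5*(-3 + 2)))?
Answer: sqrt(11027) ≈ 105.01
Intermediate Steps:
sqrt(11032 + (-85*0 + 5*(-3 + 2))) = sqrt(11032 + (0 + 5*(-1))) = sqrt(11032 + (0 - 5)) = sqrt(11032 - 5) = sqrt(11027)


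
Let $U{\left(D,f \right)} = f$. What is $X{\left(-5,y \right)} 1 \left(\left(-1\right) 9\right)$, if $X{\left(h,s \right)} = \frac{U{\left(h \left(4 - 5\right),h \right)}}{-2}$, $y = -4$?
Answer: $- \frac{45}{2} \approx -22.5$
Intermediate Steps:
$X{\left(h,s \right)} = - \frac{h}{2}$ ($X{\left(h,s \right)} = \frac{h}{-2} = h \left(- \frac{1}{2}\right) = - \frac{h}{2}$)
$X{\left(-5,y \right)} 1 \left(\left(-1\right) 9\right) = \left(- \frac{1}{2}\right) \left(-5\right) 1 \left(\left(-1\right) 9\right) = \frac{5}{2} \cdot 1 \left(-9\right) = \frac{5}{2} \left(-9\right) = - \frac{45}{2}$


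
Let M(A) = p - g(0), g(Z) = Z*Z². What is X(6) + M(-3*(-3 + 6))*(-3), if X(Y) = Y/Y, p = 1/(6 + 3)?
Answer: ⅔ ≈ 0.66667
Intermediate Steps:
g(Z) = Z³
p = ⅑ (p = 1/9 = ⅑ ≈ 0.11111)
X(Y) = 1
M(A) = ⅑ (M(A) = ⅑ - 1*0³ = ⅑ - 1*0 = ⅑ + 0 = ⅑)
X(6) + M(-3*(-3 + 6))*(-3) = 1 + (⅑)*(-3) = 1 - ⅓ = ⅔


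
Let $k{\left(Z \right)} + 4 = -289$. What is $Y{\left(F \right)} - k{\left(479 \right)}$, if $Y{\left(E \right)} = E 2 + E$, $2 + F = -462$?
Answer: $-1099$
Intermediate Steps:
$F = -464$ ($F = -2 - 462 = -464$)
$k{\left(Z \right)} = -293$ ($k{\left(Z \right)} = -4 - 289 = -293$)
$Y{\left(E \right)} = 3 E$ ($Y{\left(E \right)} = 2 E + E = 3 E$)
$Y{\left(F \right)} - k{\left(479 \right)} = 3 \left(-464\right) - -293 = -1392 + 293 = -1099$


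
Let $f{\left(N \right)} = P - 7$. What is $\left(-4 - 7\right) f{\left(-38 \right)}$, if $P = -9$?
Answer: $176$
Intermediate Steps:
$f{\left(N \right)} = -16$ ($f{\left(N \right)} = -9 - 7 = -16$)
$\left(-4 - 7\right) f{\left(-38 \right)} = \left(-4 - 7\right) \left(-16\right) = \left(-11\right) \left(-16\right) = 176$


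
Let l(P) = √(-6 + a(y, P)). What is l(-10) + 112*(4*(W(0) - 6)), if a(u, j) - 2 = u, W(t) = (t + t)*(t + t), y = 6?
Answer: -2688 + √2 ≈ -2686.6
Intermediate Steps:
W(t) = 4*t² (W(t) = (2*t)*(2*t) = 4*t²)
a(u, j) = 2 + u
l(P) = √2 (l(P) = √(-6 + (2 + 6)) = √(-6 + 8) = √2)
l(-10) + 112*(4*(W(0) - 6)) = √2 + 112*(4*(4*0² - 6)) = √2 + 112*(4*(4*0 - 6)) = √2 + 112*(4*(0 - 6)) = √2 + 112*(4*(-6)) = √2 + 112*(-24) = √2 - 2688 = -2688 + √2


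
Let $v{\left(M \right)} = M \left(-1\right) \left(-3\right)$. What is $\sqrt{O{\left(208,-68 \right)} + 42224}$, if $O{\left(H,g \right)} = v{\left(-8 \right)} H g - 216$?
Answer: $2 \sqrt{95366} \approx 617.63$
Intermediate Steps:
$v{\left(M \right)} = 3 M$ ($v{\left(M \right)} = - M \left(-3\right) = 3 M$)
$O{\left(H,g \right)} = -216 - 24 H g$ ($O{\left(H,g \right)} = 3 \left(-8\right) H g - 216 = - 24 H g - 216 = -216 - 24 H g$)
$\sqrt{O{\left(208,-68 \right)} + 42224} = \sqrt{\left(-216 - 4992 \left(-68\right)\right) + 42224} = \sqrt{\left(-216 + 339456\right) + 42224} = \sqrt{339240 + 42224} = \sqrt{381464} = 2 \sqrt{95366}$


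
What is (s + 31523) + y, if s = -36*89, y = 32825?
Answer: 61144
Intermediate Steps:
s = -3204
(s + 31523) + y = (-3204 + 31523) + 32825 = 28319 + 32825 = 61144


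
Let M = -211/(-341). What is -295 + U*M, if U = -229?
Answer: -148914/341 ≈ -436.70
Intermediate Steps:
M = 211/341 (M = -211*(-1/341) = 211/341 ≈ 0.61877)
-295 + U*M = -295 - 229*211/341 = -295 - 48319/341 = -148914/341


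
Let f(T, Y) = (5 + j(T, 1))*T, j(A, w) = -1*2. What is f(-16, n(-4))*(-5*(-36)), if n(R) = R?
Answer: -8640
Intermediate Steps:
j(A, w) = -2
f(T, Y) = 3*T (f(T, Y) = (5 - 2)*T = 3*T)
f(-16, n(-4))*(-5*(-36)) = (3*(-16))*(-5*(-36)) = -48*180 = -8640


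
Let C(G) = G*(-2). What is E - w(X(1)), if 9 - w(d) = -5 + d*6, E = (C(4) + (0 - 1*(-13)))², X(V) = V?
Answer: 17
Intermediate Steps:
C(G) = -2*G
E = 25 (E = (-2*4 + (0 - 1*(-13)))² = (-8 + (0 + 13))² = (-8 + 13)² = 5² = 25)
w(d) = 14 - 6*d (w(d) = 9 - (-5 + d*6) = 9 - (-5 + 6*d) = 9 + (5 - 6*d) = 14 - 6*d)
E - w(X(1)) = 25 - (14 - 6*1) = 25 - (14 - 6) = 25 - 1*8 = 25 - 8 = 17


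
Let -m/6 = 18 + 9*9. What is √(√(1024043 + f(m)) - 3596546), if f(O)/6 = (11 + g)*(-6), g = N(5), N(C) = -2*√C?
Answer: √(-3596546 + √(1023647 + 72*√5)) ≈ 1896.2*I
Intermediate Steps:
g = -2*√5 ≈ -4.4721
m = -594 (m = -6*(18 + 9*9) = -6*(18 + 81) = -6*99 = -594)
f(O) = -396 + 72*√5 (f(O) = 6*((11 - 2*√5)*(-6)) = 6*(-66 + 12*√5) = -396 + 72*√5)
√(√(1024043 + f(m)) - 3596546) = √(√(1024043 + (-396 + 72*√5)) - 3596546) = √(√(1023647 + 72*√5) - 3596546) = √(-3596546 + √(1023647 + 72*√5))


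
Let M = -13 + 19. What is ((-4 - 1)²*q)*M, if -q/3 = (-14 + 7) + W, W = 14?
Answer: -3150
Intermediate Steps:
q = -21 (q = -3*((-14 + 7) + 14) = -3*(-7 + 14) = -3*7 = -21)
M = 6
((-4 - 1)²*q)*M = ((-4 - 1)²*(-21))*6 = ((-5)²*(-21))*6 = (25*(-21))*6 = -525*6 = -3150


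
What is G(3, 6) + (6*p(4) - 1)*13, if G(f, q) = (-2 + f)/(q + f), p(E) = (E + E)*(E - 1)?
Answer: 16732/9 ≈ 1859.1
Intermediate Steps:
p(E) = 2*E*(-1 + E) (p(E) = (2*E)*(-1 + E) = 2*E*(-1 + E))
G(f, q) = (-2 + f)/(f + q)
G(3, 6) + (6*p(4) - 1)*13 = (-2 + 3)/(3 + 6) + (6*(2*4*(-1 + 4)) - 1)*13 = 1/9 + (6*(2*4*3) - 1)*13 = (1/9)*1 + (6*24 - 1)*13 = 1/9 + (144 - 1)*13 = 1/9 + 143*13 = 1/9 + 1859 = 16732/9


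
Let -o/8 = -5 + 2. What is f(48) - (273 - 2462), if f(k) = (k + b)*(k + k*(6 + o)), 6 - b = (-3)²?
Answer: 69149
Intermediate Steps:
o = 24 (o = -8*(-5 + 2) = -8*(-3) = 24)
b = -3 (b = 6 - 1*(-3)² = 6 - 1*9 = 6 - 9 = -3)
f(k) = 31*k*(-3 + k) (f(k) = (k - 3)*(k + k*(6 + 24)) = (-3 + k)*(k + k*30) = (-3 + k)*(k + 30*k) = (-3 + k)*(31*k) = 31*k*(-3 + k))
f(48) - (273 - 2462) = 31*48*(-3 + 48) - (273 - 2462) = 31*48*45 - 1*(-2189) = 66960 + 2189 = 69149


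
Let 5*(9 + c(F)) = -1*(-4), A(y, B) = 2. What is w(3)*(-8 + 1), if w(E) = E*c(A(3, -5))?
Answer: 861/5 ≈ 172.20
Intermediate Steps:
c(F) = -41/5 (c(F) = -9 + (-1*(-4))/5 = -9 + (1/5)*4 = -9 + 4/5 = -41/5)
w(E) = -41*E/5 (w(E) = E*(-41/5) = -41*E/5)
w(3)*(-8 + 1) = (-41/5*3)*(-8 + 1) = -123/5*(-7) = 861/5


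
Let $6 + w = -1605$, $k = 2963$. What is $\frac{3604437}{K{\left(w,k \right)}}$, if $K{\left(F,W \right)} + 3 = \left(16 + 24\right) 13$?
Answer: $\frac{3604437}{517} \approx 6971.8$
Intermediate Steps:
$w = -1611$ ($w = -6 - 1605 = -1611$)
$K{\left(F,W \right)} = 517$ ($K{\left(F,W \right)} = -3 + \left(16 + 24\right) 13 = -3 + 40 \cdot 13 = -3 + 520 = 517$)
$\frac{3604437}{K{\left(w,k \right)}} = \frac{3604437}{517}$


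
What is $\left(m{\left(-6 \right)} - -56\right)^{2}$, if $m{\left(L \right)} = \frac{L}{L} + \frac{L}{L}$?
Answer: $3364$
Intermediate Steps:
$m{\left(L \right)} = 2$ ($m{\left(L \right)} = 1 + 1 = 2$)
$\left(m{\left(-6 \right)} - -56\right)^{2} = \left(2 - -56\right)^{2} = \left(2 + 56\right)^{2} = 58^{2} = 3364$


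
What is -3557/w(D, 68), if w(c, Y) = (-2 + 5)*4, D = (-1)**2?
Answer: -3557/12 ≈ -296.42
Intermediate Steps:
D = 1
w(c, Y) = 12 (w(c, Y) = 3*4 = 12)
-3557/w(D, 68) = -3557/12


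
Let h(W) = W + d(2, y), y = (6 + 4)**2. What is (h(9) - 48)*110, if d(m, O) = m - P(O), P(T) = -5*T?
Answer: 50930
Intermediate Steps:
y = 100 (y = 10**2 = 100)
d(m, O) = m + 5*O (d(m, O) = m - (-5)*O = m + 5*O)
h(W) = 502 + W (h(W) = W + (2 + 5*100) = W + (2 + 500) = W + 502 = 502 + W)
(h(9) - 48)*110 = ((502 + 9) - 48)*110 = (511 - 48)*110 = 463*110 = 50930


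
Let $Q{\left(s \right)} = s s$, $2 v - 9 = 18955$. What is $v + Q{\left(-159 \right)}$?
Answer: $34763$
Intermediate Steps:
$v = 9482$ ($v = \frac{9}{2} + \frac{1}{2} \cdot 18955 = \frac{9}{2} + \frac{18955}{2} = 9482$)
$Q{\left(s \right)} = s^{2}$
$v + Q{\left(-159 \right)} = 9482 + \left(-159\right)^{2} = 9482 + 25281 = 34763$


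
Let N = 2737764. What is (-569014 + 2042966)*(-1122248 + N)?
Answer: 2381193039232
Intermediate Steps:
(-569014 + 2042966)*(-1122248 + N) = (-569014 + 2042966)*(-1122248 + 2737764) = 1473952*1615516 = 2381193039232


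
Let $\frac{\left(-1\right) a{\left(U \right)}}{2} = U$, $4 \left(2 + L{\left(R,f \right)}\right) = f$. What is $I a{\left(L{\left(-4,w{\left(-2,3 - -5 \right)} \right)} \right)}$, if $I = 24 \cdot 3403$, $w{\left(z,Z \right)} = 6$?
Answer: $81672$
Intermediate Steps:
$L{\left(R,f \right)} = -2 + \frac{f}{4}$
$I = 81672$
$a{\left(U \right)} = - 2 U$
$I a{\left(L{\left(-4,w{\left(-2,3 - -5 \right)} \right)} \right)} = 81672 \left(- 2 \left(-2 + \frac{1}{4} \cdot 6\right)\right) = 81672 \left(- 2 \left(-2 + \frac{3}{2}\right)\right) = 81672 \left(\left(-2\right) \left(- \frac{1}{2}\right)\right) = 81672 \cdot 1 = 81672$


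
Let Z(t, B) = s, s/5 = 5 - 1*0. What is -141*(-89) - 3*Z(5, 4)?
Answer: 12474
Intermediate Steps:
s = 25 (s = 5*(5 - 1*0) = 5*(5 + 0) = 5*5 = 25)
Z(t, B) = 25
-141*(-89) - 3*Z(5, 4) = -141*(-89) - 3*25 = 12549 - 75 = 12474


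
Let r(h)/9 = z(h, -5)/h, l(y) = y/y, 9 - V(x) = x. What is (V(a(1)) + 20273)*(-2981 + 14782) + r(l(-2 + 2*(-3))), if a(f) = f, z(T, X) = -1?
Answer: 239336072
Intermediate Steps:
V(x) = 9 - x
l(y) = 1
r(h) = -9/h (r(h) = 9*(-1/h) = -9/h)
(V(a(1)) + 20273)*(-2981 + 14782) + r(l(-2 + 2*(-3))) = ((9 - 1*1) + 20273)*(-2981 + 14782) - 9/1 = ((9 - 1) + 20273)*11801 - 9*1 = (8 + 20273)*11801 - 9 = 20281*11801 - 9 = 239336081 - 9 = 239336072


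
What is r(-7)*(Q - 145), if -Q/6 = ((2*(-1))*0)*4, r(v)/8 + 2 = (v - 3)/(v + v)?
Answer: 10440/7 ≈ 1491.4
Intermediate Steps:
r(v) = -16 + 4*(-3 + v)/v (r(v) = -16 + 8*((v - 3)/(v + v)) = -16 + 8*((-3 + v)/((2*v))) = -16 + 8*((-3 + v)*(1/(2*v))) = -16 + 8*((-3 + v)/(2*v)) = -16 + 4*(-3 + v)/v)
Q = 0 (Q = -6*(2*(-1))*0*4 = -6*(-2*0)*4 = -0*4 = -6*0 = 0)
r(-7)*(Q - 145) = (-12 - 12/(-7))*(0 - 145) = (-12 - 12*(-1/7))*(-145) = (-12 + 12/7)*(-145) = -72/7*(-145) = 10440/7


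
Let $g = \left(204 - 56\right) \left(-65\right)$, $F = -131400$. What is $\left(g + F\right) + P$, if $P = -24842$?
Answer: $-165862$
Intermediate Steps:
$g = -9620$ ($g = 148 \left(-65\right) = -9620$)
$\left(g + F\right) + P = \left(-9620 - 131400\right) - 24842 = -141020 - 24842 = -165862$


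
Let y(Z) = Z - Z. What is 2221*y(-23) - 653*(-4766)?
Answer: 3112198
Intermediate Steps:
y(Z) = 0
2221*y(-23) - 653*(-4766) = 2221*0 - 653*(-4766) = 0 + 3112198 = 3112198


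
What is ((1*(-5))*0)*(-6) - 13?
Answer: -13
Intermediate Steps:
((1*(-5))*0)*(-6) - 13 = -5*0*(-6) - 13 = 0*(-6) - 13 = 0 - 13 = -13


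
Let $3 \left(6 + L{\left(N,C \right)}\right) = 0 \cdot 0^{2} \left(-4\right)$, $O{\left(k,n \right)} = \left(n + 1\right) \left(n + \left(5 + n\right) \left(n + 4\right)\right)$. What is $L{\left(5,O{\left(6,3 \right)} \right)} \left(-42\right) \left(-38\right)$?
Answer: $-9576$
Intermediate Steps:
$O{\left(k,n \right)} = \left(1 + n\right) \left(n + \left(4 + n\right) \left(5 + n\right)\right)$ ($O{\left(k,n \right)} = \left(1 + n\right) \left(n + \left(5 + n\right) \left(4 + n\right)\right) = \left(1 + n\right) \left(n + \left(4 + n\right) \left(5 + n\right)\right)$)
$L{\left(N,C \right)} = -6$ ($L{\left(N,C \right)} = -6 + \frac{0 \cdot 0^{2} \left(-4\right)}{3} = -6 + \frac{0 \cdot 0 \left(-4\right)}{3} = -6 + \frac{0 \left(-4\right)}{3} = -6 + \frac{1}{3} \cdot 0 = -6 + 0 = -6$)
$L{\left(5,O{\left(6,3 \right)} \right)} \left(-42\right) \left(-38\right) = \left(-6\right) \left(-42\right) \left(-38\right) = 252 \left(-38\right) = -9576$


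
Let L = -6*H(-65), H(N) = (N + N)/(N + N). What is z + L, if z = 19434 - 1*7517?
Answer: 11911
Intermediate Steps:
H(N) = 1 (H(N) = (2*N)/((2*N)) = (2*N)*(1/(2*N)) = 1)
L = -6 (L = -6*1 = -6)
z = 11917 (z = 19434 - 7517 = 11917)
z + L = 11917 - 6 = 11911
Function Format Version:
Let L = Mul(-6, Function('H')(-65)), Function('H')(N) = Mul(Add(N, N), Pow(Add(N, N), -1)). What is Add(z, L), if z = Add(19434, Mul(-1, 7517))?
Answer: 11911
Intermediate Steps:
Function('H')(N) = 1 (Function('H')(N) = Mul(Mul(2, N), Pow(Mul(2, N), -1)) = Mul(Mul(2, N), Mul(Rational(1, 2), Pow(N, -1))) = 1)
L = -6 (L = Mul(-6, 1) = -6)
z = 11917 (z = Add(19434, -7517) = 11917)
Add(z, L) = Add(11917, -6) = 11911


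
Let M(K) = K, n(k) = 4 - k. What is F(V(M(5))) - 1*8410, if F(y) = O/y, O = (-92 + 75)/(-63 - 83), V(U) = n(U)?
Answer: -1227877/146 ≈ -8410.1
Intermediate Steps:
V(U) = 4 - U
O = 17/146 (O = -17/(-146) = -17*(-1/146) = 17/146 ≈ 0.11644)
F(y) = 17/(146*y)
F(V(M(5))) - 1*8410 = 17/(146*(4 - 1*5)) - 1*8410 = 17/(146*(4 - 5)) - 8410 = (17/146)/(-1) - 8410 = (17/146)*(-1) - 8410 = -17/146 - 8410 = -1227877/146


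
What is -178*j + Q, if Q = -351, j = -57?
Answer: 9795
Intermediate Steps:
-178*j + Q = -178*(-57) - 351 = 10146 - 351 = 9795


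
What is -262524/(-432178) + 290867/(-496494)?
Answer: 2317636265/107286891966 ≈ 0.021602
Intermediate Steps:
-262524/(-432178) + 290867/(-496494) = -262524*(-1/432178) + 290867*(-1/496494) = 131262/216089 - 290867/496494 = 2317636265/107286891966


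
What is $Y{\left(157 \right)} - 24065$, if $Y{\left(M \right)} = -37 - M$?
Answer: $-24259$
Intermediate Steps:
$Y{\left(157 \right)} - 24065 = \left(-37 - 157\right) - 24065 = -194 - 24065 = -24259$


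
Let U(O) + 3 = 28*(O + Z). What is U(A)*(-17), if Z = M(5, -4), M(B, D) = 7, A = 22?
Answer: -13753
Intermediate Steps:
Z = 7
U(O) = 193 + 28*O (U(O) = -3 + 28*(O + 7) = -3 + 28*(7 + O) = -3 + (196 + 28*O) = 193 + 28*O)
U(A)*(-17) = (193 + 28*22)*(-17) = (193 + 616)*(-17) = 809*(-17) = -13753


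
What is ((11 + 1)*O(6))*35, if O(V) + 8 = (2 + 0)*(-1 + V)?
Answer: 840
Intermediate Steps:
O(V) = -10 + 2*V (O(V) = -8 + (2 + 0)*(-1 + V) = -8 + 2*(-1 + V) = -8 + (-2 + 2*V) = -10 + 2*V)
((11 + 1)*O(6))*35 = ((11 + 1)*(-10 + 2*6))*35 = (12*(-10 + 12))*35 = (12*2)*35 = 24*35 = 840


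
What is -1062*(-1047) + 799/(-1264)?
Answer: 1405458497/1264 ≈ 1.1119e+6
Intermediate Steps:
-1062*(-1047) + 799/(-1264) = 1111914 + 799*(-1/1264) = 1111914 - 799/1264 = 1405458497/1264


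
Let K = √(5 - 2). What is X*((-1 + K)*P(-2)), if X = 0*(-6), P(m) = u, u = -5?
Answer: 0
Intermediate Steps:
P(m) = -5
K = √3 ≈ 1.7320
X = 0
X*((-1 + K)*P(-2)) = 0*((-1 + √3)*(-5)) = 0*(5 - 5*√3) = 0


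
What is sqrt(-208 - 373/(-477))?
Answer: I*sqrt(5238679)/159 ≈ 14.395*I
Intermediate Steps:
sqrt(-208 - 373/(-477)) = sqrt(-208 - 373*(-1/477)) = sqrt(-208 + 373/477) = sqrt(-98843/477) = I*sqrt(5238679)/159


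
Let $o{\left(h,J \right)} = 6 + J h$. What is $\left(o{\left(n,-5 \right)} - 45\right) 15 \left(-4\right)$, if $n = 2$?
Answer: $2940$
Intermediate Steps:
$\left(o{\left(n,-5 \right)} - 45\right) 15 \left(-4\right) = \left(\left(6 - 10\right) - 45\right) 15 \left(-4\right) = \left(\left(6 - 10\right) - 45\right) \left(-60\right) = \left(-4 - 45\right) \left(-60\right) = \left(-49\right) \left(-60\right) = 2940$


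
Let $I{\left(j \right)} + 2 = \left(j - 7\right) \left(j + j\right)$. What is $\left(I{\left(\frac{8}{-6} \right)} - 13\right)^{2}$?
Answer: $\frac{4225}{81} \approx 52.161$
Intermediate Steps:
$I{\left(j \right)} = -2 + 2 j \left(-7 + j\right)$ ($I{\left(j \right)} = -2 + \left(j - 7\right) \left(j + j\right) = -2 + \left(-7 + j\right) 2 j = -2 + 2 j \left(-7 + j\right)$)
$\left(I{\left(\frac{8}{-6} \right)} - 13\right)^{2} = \left(\left(-2 - 14 \frac{8}{-6} + 2 \left(\frac{8}{-6}\right)^{2}\right) - 13\right)^{2} = \left(\left(-2 - 14 \cdot 8 \left(- \frac{1}{6}\right) + 2 \left(8 \left(- \frac{1}{6}\right)\right)^{2}\right) - 13\right)^{2} = \left(\left(-2 - - \frac{56}{3} + 2 \left(- \frac{4}{3}\right)^{2}\right) - 13\right)^{2} = \left(\left(-2 + \frac{56}{3} + 2 \cdot \frac{16}{9}\right) - 13\right)^{2} = \left(\left(-2 + \frac{56}{3} + \frac{32}{9}\right) - 13\right)^{2} = \left(\frac{182}{9} - 13\right)^{2} = \left(\frac{65}{9}\right)^{2} = \frac{4225}{81}$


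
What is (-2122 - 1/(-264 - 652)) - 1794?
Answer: -3587055/916 ≈ -3916.0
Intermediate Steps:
(-2122 - 1/(-264 - 652)) - 1794 = (-2122 - 1/(-916)) - 1794 = (-2122 - 1*(-1/916)) - 1794 = (-2122 + 1/916) - 1794 = -1943751/916 - 1794 = -3587055/916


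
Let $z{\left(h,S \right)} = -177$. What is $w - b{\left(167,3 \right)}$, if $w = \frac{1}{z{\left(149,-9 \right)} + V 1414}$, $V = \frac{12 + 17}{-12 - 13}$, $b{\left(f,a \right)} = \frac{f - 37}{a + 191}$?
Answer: $- \frac{2955440}{4406807} \approx -0.67065$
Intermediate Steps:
$b{\left(f,a \right)} = \frac{-37 + f}{191 + a}$
$V = - \frac{29}{25}$ ($V = \frac{29}{-25} = 29 \left(- \frac{1}{25}\right) = - \frac{29}{25} \approx -1.16$)
$w = - \frac{25}{45431}$ ($w = \frac{1}{-177 - \frac{41006}{25}} = \frac{1}{- \frac{45431}{25}} = - \frac{25}{45431} \approx -0.00055028$)
$w - b{\left(167,3 \right)} = - \frac{25}{45431} - \frac{-37 + 167}{191 + 3} = - \frac{25}{45431} - \frac{1}{194} \cdot 130 = - \frac{25}{45431} - \frac{65}{97} = - \frac{2955440}{4406807}$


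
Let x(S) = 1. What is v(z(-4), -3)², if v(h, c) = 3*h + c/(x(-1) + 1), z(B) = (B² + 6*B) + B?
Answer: 5625/4 ≈ 1406.3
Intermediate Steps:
z(B) = B² + 7*B
v(h, c) = c/2 + 3*h (v(h, c) = 3*h + c/(1 + 1) = 3*h + c/2 = c/2 + 3*h)
v(z(-4), -3)² = ((½)*(-3) + 3*(-4*(7 - 4)))² = (-3/2 + 3*(-4*3))² = (-3/2 + 3*(-12))² = (-3/2 - 36)² = (-75/2)² = 5625/4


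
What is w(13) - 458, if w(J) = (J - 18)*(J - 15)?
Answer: -448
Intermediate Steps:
w(J) = (-18 + J)*(-15 + J)
w(13) - 458 = (270 + 13² - 33*13) - 458 = (270 + 169 - 429) - 458 = 10 - 458 = -448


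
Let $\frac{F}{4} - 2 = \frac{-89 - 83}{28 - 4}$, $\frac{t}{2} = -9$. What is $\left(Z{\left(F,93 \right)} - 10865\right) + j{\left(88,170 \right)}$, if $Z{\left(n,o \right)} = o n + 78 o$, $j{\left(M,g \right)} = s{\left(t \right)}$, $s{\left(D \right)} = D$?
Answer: $-5551$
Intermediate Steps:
$t = -18$ ($t = 2 \left(-9\right) = -18$)
$j{\left(M,g \right)} = -18$
$F = - \frac{62}{3}$ ($F = 8 + 4 \frac{-89 - 83}{28 - 4} = 8 + 4 \left(- \frac{172}{24}\right) = 8 + 4 \left(\left(-172\right) \frac{1}{24}\right) = 8 + 4 \left(- \frac{43}{6}\right) = 8 - \frac{86}{3} = - \frac{62}{3} \approx -20.667$)
$Z{\left(n,o \right)} = 78 o + n o$ ($Z{\left(n,o \right)} = n o + 78 o = 78 o + n o$)
$\left(Z{\left(F,93 \right)} - 10865\right) + j{\left(88,170 \right)} = \left(93 \left(78 - \frac{62}{3}\right) - 10865\right) - 18 = \left(93 \cdot \frac{172}{3} - 10865\right) - 18 = \left(5332 - 10865\right) - 18 = -5533 - 18 = -5551$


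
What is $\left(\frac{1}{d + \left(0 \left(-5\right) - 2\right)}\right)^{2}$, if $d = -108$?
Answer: $\frac{1}{12100} \approx 8.2645 \cdot 10^{-5}$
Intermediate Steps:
$\left(\frac{1}{d + \left(0 \left(-5\right) - 2\right)}\right)^{2} = \left(\frac{1}{-108 + \left(0 \left(-5\right) - 2\right)}\right)^{2} = \left(\frac{1}{-108 + \left(0 - 2\right)}\right)^{2} = \left(\frac{1}{-108 - 2}\right)^{2} = \left(\frac{1}{-110}\right)^{2} = \left(- \frac{1}{110}\right)^{2} = \frac{1}{12100}$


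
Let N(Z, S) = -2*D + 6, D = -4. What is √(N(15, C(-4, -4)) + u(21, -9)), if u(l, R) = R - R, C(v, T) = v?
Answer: √14 ≈ 3.7417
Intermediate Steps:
N(Z, S) = 14 (N(Z, S) = -2*(-4) + 6 = 8 + 6 = 14)
u(l, R) = 0
√(N(15, C(-4, -4)) + u(21, -9)) = √(14 + 0) = √14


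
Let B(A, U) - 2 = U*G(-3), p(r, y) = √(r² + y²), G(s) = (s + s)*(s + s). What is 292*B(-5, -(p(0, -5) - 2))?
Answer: -30952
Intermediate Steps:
G(s) = 4*s² (G(s) = (2*s)*(2*s) = 4*s²)
B(A, U) = 2 + 36*U (B(A, U) = 2 + U*(4*(-3)²) = 2 + U*(4*9) = 2 + U*36 = 2 + 36*U)
292*B(-5, -(p(0, -5) - 2)) = 292*(2 + 36*(-(√(0² + (-5)²) - 2))) = 292*(2 + 36*(-(√(0 + 25) - 2))) = 292*(2 + 36*(-(√25 - 2))) = 292*(2 + 36*(-(5 - 2))) = 292*(2 + 36*(-1*3)) = 292*(2 + 36*(-3)) = 292*(2 - 108) = 292*(-106) = -30952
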